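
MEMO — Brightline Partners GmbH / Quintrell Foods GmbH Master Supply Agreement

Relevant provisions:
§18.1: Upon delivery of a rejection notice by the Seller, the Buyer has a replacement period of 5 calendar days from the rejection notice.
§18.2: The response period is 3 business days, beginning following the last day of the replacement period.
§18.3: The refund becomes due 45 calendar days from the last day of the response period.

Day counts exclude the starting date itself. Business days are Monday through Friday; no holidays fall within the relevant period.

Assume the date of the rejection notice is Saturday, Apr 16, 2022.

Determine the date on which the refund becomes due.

Adding 5 calendar days to Apr 16, 2022 gives Apr 21, 2022, which is the last day of the replacement period.
From Thursday, Apr 21, 2022, 3 business days (Apr 22, Apr 25, Apr 26, skipping weekends) brings us to Tuesday, Apr 26, 2022, which is the last day of the response period.
The date on which the refund becomes due: 45 calendar days after Apr 26, 2022 is Jun 10, 2022.

Jun 10, 2022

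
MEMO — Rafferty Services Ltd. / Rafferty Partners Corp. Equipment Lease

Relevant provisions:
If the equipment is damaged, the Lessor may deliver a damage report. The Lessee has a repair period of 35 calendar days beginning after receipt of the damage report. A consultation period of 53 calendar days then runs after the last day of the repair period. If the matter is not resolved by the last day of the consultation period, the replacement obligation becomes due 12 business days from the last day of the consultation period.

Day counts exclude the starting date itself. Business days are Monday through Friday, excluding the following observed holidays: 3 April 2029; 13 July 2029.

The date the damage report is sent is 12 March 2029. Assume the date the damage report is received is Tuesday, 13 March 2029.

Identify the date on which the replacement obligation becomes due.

26 June 2029

The last day of the repair period: 13 March 2029 + 35 days = 17 April 2029.
Adding 53 calendar days to 17 April 2029 gives 9 June 2029, which is the last day of the consultation period.
From Saturday, 9 June 2029, 12 business days (Jun 11, Jun 12, Jun 13, Jun 14, …, Jun 22, Jun 25, Jun 26, skipping weekends) brings us to Tuesday, 26 June 2029, which is the date on which the replacement obligation becomes due.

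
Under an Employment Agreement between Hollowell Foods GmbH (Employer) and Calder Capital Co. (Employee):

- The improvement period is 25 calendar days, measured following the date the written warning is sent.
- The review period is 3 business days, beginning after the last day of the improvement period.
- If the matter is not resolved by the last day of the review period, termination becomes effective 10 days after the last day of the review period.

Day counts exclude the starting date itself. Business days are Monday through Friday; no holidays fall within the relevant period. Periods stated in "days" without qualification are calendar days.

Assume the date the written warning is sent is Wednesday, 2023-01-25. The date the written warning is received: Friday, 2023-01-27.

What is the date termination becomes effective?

2023-03-04

Adding 25 calendar days to 2023-01-25 gives 2023-02-19, which is the last day of the improvement period.
The last day of the review period: 3 business days after Sunday, 2023-02-19, skipping weekends — Feb 20, Feb 21, Feb 22 — lands on Wednesday, 2023-02-22.
The date termination becomes effective: 2023-02-22 + 10 days = 2023-03-04.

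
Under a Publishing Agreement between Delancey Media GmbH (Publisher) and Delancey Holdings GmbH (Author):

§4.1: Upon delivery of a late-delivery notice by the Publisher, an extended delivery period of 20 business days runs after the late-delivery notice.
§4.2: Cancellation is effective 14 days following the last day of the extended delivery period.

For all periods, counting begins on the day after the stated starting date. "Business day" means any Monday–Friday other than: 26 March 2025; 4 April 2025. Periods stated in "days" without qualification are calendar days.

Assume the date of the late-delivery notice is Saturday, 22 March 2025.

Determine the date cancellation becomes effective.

6 May 2025

From Saturday, 22 March 2025, 20 business days (Mar 24, Mar 25, Mar 27, Mar 28, …, Apr 18, Apr 21, Apr 22, skipping weekends and the listed holidays on Mar 26, Apr 4) brings us to Tuesday, 22 April 2025, which is the last day of the extended delivery period.
The date cancellation becomes effective: 22 April 2025 + 14 days = 6 May 2025.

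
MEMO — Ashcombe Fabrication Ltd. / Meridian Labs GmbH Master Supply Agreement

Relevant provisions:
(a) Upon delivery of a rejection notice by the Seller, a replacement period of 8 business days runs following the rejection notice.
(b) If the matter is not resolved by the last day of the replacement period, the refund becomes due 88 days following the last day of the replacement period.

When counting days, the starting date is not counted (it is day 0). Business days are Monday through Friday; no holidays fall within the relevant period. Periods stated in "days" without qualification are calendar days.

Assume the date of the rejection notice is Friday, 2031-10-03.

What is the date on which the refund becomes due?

The last day of the replacement period: 8 business days after Friday, 2031-10-03, skipping weekends — Oct 6, Oct 7, Oct 8, Oct 9, Oct 10, Oct 13, Oct 14, Oct 15 — lands on Wednesday, 2031-10-15.
The date on which the refund becomes due: 2031-10-15 + 88 days = 2032-01-11.

2032-01-11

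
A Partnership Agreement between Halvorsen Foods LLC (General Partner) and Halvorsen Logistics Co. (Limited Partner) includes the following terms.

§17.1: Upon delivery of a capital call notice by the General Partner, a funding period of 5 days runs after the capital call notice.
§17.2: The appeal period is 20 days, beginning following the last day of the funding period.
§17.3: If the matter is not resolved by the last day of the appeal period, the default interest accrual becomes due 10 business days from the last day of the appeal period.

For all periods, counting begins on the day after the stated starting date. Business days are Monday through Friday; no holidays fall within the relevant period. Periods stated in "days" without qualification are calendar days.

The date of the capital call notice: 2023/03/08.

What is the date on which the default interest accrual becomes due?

The last day of the funding period: 5 calendar days after 2023/03/08 is 2023/03/13.
The last day of the appeal period: 20 calendar days after 2023/03/13 is 2023/04/02.
From Sunday, 2023/04/02, 10 business days (Apr 3, Apr 4, Apr 5, Apr 6, Apr 7, Apr 10, Apr 11, Apr 12, Apr 13, Apr 14, skipping weekends) brings us to Friday, 2023/04/14, which is the date on which the default interest accrual becomes due.

2023/04/14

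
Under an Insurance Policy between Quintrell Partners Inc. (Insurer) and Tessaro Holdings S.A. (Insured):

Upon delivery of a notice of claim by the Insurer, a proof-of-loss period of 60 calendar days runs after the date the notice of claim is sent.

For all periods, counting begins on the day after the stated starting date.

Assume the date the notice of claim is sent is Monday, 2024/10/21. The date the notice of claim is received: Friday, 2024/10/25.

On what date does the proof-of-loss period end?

The last day of the proof-of-loss period: 60 calendar days after 2024/10/21 is 2024/12/20.

2024/12/20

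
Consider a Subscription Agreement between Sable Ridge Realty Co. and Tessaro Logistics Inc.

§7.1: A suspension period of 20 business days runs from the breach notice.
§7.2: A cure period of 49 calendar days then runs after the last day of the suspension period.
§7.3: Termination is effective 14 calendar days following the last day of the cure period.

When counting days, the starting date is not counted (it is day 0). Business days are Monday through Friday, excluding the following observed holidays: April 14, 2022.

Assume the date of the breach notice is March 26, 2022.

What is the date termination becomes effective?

From Saturday, March 26, 2022, 20 business days (Mar 28, Mar 29, Mar 30, Mar 31, …, Apr 21, Apr 22, Apr 25, skipping weekends and the listed holiday on Apr 14) brings us to Monday, April 25, 2022, which is the last day of the suspension period.
Adding 49 calendar days to April 25, 2022 gives June 13, 2022, which is the last day of the cure period.
Adding 14 calendar days to June 13, 2022 gives June 27, 2022, which is the date termination becomes effective.

June 27, 2022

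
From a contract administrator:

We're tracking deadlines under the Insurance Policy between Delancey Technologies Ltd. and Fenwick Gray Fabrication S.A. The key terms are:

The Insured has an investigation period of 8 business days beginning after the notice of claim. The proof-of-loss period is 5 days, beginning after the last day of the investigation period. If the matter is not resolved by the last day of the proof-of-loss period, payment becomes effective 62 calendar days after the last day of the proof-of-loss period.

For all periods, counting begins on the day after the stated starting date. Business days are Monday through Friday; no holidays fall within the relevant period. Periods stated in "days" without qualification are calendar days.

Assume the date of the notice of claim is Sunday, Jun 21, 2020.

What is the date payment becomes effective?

Sep 6, 2020

From Sunday, Jun 21, 2020, 8 business days (Jun 22, Jun 23, Jun 24, Jun 25, Jun 26, Jun 29, Jun 30, Jul 1, skipping weekends) brings us to Wednesday, Jul 1, 2020, which is the last day of the investigation period.
Adding 5 calendar days to Jul 1, 2020 gives Jul 6, 2020, which is the last day of the proof-of-loss period.
The date payment becomes effective: 62 calendar days after Jul 6, 2020 is Sep 6, 2020.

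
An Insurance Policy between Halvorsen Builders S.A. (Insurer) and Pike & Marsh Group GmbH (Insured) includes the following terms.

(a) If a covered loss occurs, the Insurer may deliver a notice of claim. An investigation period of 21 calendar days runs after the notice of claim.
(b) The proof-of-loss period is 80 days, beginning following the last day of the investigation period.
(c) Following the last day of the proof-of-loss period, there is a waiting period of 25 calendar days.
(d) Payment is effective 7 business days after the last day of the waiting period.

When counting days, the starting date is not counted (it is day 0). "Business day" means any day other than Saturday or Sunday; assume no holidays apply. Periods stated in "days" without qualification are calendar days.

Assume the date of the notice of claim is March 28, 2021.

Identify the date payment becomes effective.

The last day of the investigation period: 21 calendar days after March 28, 2021 is April 18, 2021.
Adding 80 calendar days to April 18, 2021 gives July 7, 2021, which is the last day of the proof-of-loss period.
The last day of the waiting period: July 7, 2021 + 25 days = August 1, 2021.
From Sunday, August 1, 2021, 7 business days (Aug 2, Aug 3, Aug 4, Aug 5, Aug 6, Aug 9, Aug 10, skipping weekends) brings us to Tuesday, August 10, 2021, which is the date payment becomes effective.

August 10, 2021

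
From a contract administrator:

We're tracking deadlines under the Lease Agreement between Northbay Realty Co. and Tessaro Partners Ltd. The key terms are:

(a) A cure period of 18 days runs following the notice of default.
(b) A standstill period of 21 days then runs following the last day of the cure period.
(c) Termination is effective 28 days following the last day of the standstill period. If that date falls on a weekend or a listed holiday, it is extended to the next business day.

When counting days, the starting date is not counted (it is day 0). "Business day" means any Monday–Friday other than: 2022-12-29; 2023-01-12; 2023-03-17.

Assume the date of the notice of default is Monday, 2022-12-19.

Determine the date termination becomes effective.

2023-02-24

Adding 18 calendar days to 2022-12-19 gives 2023-01-06, which is the last day of the cure period.
The last day of the standstill period: 21 calendar days after 2023-01-06 is 2023-01-27.
The date termination becomes effective: 28 calendar days after 2023-01-27 is 2023-02-24. 2023-02-24 is a Friday and is not a listed holiday, so no roll-forward applies.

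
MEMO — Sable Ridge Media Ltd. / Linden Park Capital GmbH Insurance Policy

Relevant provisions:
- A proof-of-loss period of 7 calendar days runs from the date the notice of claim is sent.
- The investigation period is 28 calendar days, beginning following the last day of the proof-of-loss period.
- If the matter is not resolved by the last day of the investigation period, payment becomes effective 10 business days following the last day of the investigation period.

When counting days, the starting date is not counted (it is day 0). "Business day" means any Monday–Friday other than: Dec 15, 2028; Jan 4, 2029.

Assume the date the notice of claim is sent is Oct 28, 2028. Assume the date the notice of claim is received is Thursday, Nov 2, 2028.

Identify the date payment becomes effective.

Dec 18, 2028

The last day of the proof-of-loss period: 7 calendar days after Oct 28, 2028 is Nov 4, 2028.
Adding 28 calendar days to Nov 4, 2028 gives Dec 2, 2028, which is the last day of the investigation period.
From Saturday, Dec 2, 2028, 10 business days (Dec 4, Dec 5, Dec 6, Dec 7, Dec 8, Dec 11, Dec 12, Dec 13, Dec 14, Dec 18, skipping weekends and the listed holiday on Dec 15) brings us to Monday, Dec 18, 2028, which is the date payment becomes effective.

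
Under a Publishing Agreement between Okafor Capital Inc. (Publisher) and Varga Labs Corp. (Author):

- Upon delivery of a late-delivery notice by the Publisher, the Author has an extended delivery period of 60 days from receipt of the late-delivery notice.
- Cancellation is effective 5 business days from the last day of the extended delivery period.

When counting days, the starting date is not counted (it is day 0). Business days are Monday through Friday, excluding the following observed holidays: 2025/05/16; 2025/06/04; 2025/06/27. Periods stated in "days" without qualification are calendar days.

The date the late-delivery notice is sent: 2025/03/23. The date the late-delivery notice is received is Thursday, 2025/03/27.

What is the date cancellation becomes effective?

Adding 60 calendar days to 2025/03/27 gives 2025/05/26, which is the last day of the extended delivery period.
The date cancellation becomes effective: counting 5 business days from Monday, 2025/05/26 (May 27, May 28, May 29, May 30, Jun 2, skipping weekends) reaches Monday, 2025/06/02.

2025/06/02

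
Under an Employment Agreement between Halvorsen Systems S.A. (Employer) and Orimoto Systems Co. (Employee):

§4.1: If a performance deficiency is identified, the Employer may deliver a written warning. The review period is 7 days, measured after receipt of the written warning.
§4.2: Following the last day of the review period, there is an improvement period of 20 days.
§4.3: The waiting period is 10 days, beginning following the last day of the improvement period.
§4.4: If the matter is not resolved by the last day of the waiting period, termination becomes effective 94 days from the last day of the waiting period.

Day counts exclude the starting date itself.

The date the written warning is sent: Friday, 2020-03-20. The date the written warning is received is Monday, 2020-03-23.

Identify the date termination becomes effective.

2020-08-01

The last day of the review period: 2020-03-23 + 7 days = 2020-03-30.
The last day of the improvement period: 20 calendar days after 2020-03-30 is 2020-04-19.
The last day of the waiting period: 10 calendar days after 2020-04-19 is 2020-04-29.
Adding 94 calendar days to 2020-04-29 gives 2020-08-01, which is the date termination becomes effective.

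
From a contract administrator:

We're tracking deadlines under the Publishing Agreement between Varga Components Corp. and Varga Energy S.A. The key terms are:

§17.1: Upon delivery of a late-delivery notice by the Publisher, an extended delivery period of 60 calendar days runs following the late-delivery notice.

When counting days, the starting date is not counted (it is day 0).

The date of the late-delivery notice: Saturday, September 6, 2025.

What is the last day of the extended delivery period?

The last day of the extended delivery period: September 6, 2025 + 60 days = November 5, 2025.

November 5, 2025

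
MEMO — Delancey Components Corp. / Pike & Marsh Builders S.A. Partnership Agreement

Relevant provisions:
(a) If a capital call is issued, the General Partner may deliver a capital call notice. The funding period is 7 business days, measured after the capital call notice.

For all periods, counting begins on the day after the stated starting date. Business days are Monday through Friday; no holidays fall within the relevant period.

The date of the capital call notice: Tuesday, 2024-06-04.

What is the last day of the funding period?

From Tuesday, 2024-06-04, 7 business days (Jun 5, Jun 6, Jun 7, Jun 10, Jun 11, Jun 12, Jun 13, skipping weekends) brings us to Thursday, 2024-06-13, which is the last day of the funding period.

2024-06-13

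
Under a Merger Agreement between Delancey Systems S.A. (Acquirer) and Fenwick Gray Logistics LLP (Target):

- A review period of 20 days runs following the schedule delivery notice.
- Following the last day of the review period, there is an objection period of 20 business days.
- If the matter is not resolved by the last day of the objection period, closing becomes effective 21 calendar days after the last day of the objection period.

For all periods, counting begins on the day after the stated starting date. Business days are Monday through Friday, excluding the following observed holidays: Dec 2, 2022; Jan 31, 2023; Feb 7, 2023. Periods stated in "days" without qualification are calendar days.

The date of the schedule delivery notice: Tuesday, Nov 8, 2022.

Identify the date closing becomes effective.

Jan 17, 2023

The last day of the review period: Nov 8, 2022 + 20 days = Nov 28, 2022.
The last day of the objection period: counting 20 business days from Monday, Nov 28, 2022 (Nov 29, Nov 30, Dec 1, Dec 5, …, Dec 23, Dec 26, Dec 27, skipping weekends and the listed holiday on Dec 2) reaches Tuesday, Dec 27, 2022.
Adding 21 calendar days to Dec 27, 2022 gives Jan 17, 2023, which is the date closing becomes effective.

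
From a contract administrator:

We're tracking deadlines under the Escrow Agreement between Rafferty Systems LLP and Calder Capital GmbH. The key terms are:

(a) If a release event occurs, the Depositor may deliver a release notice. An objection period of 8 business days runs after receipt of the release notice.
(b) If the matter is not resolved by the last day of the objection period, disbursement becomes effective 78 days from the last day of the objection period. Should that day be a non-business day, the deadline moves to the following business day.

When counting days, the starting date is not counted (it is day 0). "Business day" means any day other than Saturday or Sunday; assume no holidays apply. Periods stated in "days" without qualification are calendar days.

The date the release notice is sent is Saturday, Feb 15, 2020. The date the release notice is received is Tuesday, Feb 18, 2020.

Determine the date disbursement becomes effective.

May 18, 2020

The last day of the objection period: 8 business days after Tuesday, Feb 18, 2020, skipping weekends — Feb 19, Feb 20, Feb 21, Feb 24, Feb 25, Feb 26, Feb 27, Feb 28 — lands on Friday, Feb 28, 2020.
The date disbursement becomes effective: 78 calendar days after Feb 28, 2020 is May 16, 2020. That falls on a Saturday, so it rolls to the next business day, Monday, May 18, 2020.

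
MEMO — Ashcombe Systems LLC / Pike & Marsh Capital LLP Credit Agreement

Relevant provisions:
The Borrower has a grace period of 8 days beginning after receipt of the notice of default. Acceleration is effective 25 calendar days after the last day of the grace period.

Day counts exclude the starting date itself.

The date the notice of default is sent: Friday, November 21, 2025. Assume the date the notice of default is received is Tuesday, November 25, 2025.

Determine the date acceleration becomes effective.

The last day of the grace period: 8 calendar days after November 25, 2025 is December 3, 2025.
Adding 25 calendar days to December 3, 2025 gives December 28, 2025, which is the date acceleration becomes effective.

December 28, 2025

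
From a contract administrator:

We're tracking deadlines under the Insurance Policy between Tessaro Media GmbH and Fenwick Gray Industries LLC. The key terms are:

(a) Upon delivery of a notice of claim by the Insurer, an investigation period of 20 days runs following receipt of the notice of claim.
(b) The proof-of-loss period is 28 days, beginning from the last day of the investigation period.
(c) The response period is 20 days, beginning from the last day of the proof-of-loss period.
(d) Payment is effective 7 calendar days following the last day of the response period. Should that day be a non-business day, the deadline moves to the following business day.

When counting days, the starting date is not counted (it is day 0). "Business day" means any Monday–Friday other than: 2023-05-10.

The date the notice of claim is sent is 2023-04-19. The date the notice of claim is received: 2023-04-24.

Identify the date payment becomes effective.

The last day of the investigation period: 2023-04-24 + 20 days = 2023-05-14.
The last day of the proof-of-loss period: 2023-05-14 + 28 days = 2023-06-11.
The last day of the response period: 2023-06-11 + 20 days = 2023-07-01.
Adding 7 calendar days to 2023-07-01 gives 2023-07-08, which is the date payment becomes effective. That falls on a Saturday, so it rolls to the next business day, Monday, 2023-07-10.

2023-07-10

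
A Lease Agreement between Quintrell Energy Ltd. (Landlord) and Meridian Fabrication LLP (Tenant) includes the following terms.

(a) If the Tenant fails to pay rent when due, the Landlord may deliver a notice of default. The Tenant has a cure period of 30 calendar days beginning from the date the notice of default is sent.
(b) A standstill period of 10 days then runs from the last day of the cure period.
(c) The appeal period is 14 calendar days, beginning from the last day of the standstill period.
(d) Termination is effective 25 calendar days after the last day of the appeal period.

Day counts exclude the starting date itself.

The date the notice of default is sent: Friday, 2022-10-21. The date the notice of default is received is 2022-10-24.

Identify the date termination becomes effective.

The last day of the cure period: 2022-10-21 + 30 days = 2022-11-20.
Adding 10 calendar days to 2022-11-20 gives 2022-11-30, which is the last day of the standstill period.
Adding 14 calendar days to 2022-11-30 gives 2022-12-14, which is the last day of the appeal period.
Adding 25 calendar days to 2022-12-14 gives 2023-01-08, which is the date termination becomes effective.

2023-01-08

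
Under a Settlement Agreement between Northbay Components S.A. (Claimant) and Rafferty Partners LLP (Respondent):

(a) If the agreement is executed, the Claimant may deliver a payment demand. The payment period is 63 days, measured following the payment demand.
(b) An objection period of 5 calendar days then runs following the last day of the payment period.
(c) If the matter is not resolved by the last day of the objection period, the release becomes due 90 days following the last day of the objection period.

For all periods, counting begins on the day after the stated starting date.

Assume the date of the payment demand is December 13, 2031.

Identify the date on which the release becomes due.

May 19, 2032

The last day of the payment period: December 13, 2031 + 63 days = February 14, 2032.
Adding 5 calendar days to February 14, 2032 gives February 19, 2032, which is the last day of the objection period.
Adding 90 calendar days to February 19, 2032 gives May 19, 2032, which is the date on which the release becomes due.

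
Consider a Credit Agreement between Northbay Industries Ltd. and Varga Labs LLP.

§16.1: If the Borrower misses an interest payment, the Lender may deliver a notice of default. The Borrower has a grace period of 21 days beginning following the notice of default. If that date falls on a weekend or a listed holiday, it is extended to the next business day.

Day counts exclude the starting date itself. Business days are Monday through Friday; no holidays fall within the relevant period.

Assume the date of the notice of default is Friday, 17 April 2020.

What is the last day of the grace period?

8 May 2020

The last day of the grace period: 17 April 2020 + 21 days = 8 May 2020. 8 May 2020 is a Friday, so no roll-forward applies.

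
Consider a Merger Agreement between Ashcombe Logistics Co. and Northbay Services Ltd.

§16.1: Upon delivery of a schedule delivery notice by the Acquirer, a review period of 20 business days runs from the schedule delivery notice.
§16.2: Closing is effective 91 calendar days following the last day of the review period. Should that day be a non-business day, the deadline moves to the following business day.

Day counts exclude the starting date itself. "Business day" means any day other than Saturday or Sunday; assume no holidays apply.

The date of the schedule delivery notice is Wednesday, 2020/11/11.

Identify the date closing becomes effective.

From Wednesday, 2020/11/11, 20 business days (Nov 12, Nov 13, Nov 16, Nov 17, …, Dec 7, Dec 8, Dec 9, skipping weekends) brings us to Wednesday, 2020/12/09, which is the last day of the review period.
The date closing becomes effective: 91 calendar days after 2020/12/09 is 2021/03/10. 2021/03/10 is a Wednesday, so no roll-forward applies.

2021/03/10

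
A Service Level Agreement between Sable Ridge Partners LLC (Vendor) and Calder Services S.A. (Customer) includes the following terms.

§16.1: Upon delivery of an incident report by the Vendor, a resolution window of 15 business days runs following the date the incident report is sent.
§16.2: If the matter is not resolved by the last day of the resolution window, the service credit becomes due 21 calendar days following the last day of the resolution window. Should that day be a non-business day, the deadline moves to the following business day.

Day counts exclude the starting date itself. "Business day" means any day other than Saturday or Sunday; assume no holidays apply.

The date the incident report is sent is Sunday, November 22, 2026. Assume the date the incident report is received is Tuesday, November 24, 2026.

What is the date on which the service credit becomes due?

January 1, 2027

From Sunday, November 22, 2026, 15 business days (Nov 23, Nov 24, Nov 25, Nov 26, …, Dec 9, Dec 10, Dec 11, skipping weekends) brings us to Friday, December 11, 2026, which is the last day of the resolution window.
The date on which the service credit becomes due: December 11, 2026 + 21 days = January 1, 2027. January 1, 2027 is a Friday, so no roll-forward applies.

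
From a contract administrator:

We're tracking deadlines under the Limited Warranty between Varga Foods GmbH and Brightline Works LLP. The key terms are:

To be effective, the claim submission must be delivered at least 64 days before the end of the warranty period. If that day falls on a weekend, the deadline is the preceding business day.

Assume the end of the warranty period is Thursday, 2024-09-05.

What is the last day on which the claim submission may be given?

2024-09-05 minus 64 days is 2024-07-03. That is a Wednesday, so no adjustment is needed.

2024-07-03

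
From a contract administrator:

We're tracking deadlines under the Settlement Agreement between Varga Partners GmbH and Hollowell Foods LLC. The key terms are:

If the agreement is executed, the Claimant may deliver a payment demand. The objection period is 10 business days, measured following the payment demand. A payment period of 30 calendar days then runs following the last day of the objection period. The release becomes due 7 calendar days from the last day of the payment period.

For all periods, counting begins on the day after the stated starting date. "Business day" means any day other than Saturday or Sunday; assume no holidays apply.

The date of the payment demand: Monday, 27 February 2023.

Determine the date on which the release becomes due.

From Monday, 27 February 2023, 10 business days (Feb 28, Mar 1, Mar 2, Mar 3, Mar 6, Mar 7, Mar 8, Mar 9, Mar 10, Mar 13, skipping weekends) brings us to Monday, 13 March 2023, which is the last day of the objection period.
The last day of the payment period: 13 March 2023 + 30 days = 12 April 2023.
The date on which the release becomes due: 7 calendar days after 12 April 2023 is 19 April 2023.

19 April 2023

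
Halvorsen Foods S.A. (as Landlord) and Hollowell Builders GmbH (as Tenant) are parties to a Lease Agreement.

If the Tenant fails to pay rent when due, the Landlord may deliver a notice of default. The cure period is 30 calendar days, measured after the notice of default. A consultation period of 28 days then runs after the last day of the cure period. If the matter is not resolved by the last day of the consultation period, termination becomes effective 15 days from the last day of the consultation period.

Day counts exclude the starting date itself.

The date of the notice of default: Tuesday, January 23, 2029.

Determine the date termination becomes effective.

April 6, 2029

The last day of the cure period: January 23, 2029 + 30 days = February 22, 2029.
The last day of the consultation period: 28 calendar days after February 22, 2029 is March 22, 2029.
The date termination becomes effective: March 22, 2029 + 15 days = April 6, 2029.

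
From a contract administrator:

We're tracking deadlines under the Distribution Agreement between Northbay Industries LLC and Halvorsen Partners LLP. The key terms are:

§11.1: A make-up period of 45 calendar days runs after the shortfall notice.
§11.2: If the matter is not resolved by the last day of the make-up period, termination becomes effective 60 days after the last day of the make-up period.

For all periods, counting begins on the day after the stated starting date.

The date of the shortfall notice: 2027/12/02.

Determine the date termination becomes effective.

The last day of the make-up period: 2027/12/02 + 45 days = 2028/01/16.
The date termination becomes effective: 2028/01/16 + 60 days = 2028/03/16.

2028/03/16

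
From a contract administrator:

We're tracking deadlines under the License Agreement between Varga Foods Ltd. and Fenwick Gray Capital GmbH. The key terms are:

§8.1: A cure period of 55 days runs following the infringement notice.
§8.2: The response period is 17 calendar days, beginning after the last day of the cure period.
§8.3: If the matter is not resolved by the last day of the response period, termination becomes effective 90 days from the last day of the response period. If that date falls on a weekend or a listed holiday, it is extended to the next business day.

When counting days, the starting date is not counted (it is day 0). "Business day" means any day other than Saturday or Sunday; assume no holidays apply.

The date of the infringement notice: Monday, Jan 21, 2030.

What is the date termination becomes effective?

The last day of the cure period: 55 calendar days after Jan 21, 2030 is Mar 17, 2030.
The last day of the response period: Mar 17, 2030 + 17 days = Apr 3, 2030.
Adding 90 calendar days to Apr 3, 2030 gives Jul 2, 2030, which is the date termination becomes effective. Jul 2, 2030 is a Tuesday, so no roll-forward applies.

Jul 2, 2030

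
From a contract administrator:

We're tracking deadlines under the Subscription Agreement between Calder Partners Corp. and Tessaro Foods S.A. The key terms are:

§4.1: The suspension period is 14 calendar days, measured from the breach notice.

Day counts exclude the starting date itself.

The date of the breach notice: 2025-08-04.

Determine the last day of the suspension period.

Adding 14 calendar days to 2025-08-04 gives 2025-08-18, which is the last day of the suspension period.

2025-08-18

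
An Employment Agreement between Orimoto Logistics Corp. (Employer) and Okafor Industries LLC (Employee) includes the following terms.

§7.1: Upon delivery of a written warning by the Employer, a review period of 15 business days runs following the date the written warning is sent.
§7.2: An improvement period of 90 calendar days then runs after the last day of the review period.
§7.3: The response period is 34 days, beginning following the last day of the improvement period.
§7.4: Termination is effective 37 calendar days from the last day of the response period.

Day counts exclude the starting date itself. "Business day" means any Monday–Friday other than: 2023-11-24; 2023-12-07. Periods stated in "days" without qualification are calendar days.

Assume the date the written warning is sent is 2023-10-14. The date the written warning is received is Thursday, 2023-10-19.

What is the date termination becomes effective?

2024-04-12

From Saturday, 2023-10-14, 15 business days (Oct 16, Oct 17, Oct 18, Oct 19, …, Nov 1, Nov 2, Nov 3, skipping weekends) brings us to Friday, 2023-11-03, which is the last day of the review period.
The last day of the improvement period: 90 calendar days after 2023-11-03 is 2024-02-01.
Adding 34 calendar days to 2024-02-01 gives 2024-03-06, which is the last day of the response period.
The date termination becomes effective: 37 calendar days after 2024-03-06 is 2024-04-12.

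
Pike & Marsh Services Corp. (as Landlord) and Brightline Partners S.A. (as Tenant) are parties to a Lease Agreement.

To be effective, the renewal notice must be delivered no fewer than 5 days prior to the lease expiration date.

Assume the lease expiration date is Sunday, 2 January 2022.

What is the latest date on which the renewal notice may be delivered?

Counting back 5 calendar days from 2 January 2022 gives 28 December 2021.

28 December 2021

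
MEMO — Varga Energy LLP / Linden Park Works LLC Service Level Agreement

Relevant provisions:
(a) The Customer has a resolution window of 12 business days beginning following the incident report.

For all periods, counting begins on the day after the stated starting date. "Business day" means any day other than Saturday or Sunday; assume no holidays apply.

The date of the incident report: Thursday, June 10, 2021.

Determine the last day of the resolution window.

June 28, 2021

From Thursday, June 10, 2021, 12 business days (Jun 11, Jun 14, Jun 15, Jun 16, …, Jun 24, Jun 25, Jun 28, skipping weekends) brings us to Monday, June 28, 2021, which is the last day of the resolution window.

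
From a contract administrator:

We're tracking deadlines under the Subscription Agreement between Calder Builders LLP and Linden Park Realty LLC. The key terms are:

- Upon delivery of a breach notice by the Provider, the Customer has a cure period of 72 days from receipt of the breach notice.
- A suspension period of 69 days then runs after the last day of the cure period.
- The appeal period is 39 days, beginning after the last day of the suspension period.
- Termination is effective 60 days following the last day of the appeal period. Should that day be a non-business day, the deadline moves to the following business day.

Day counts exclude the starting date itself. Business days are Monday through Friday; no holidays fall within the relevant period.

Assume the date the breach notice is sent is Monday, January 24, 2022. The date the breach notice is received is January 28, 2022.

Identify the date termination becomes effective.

The last day of the cure period: 72 calendar days after January 28, 2022 is April 10, 2022.
The last day of the suspension period: April 10, 2022 + 69 days = June 18, 2022.
The last day of the appeal period: June 18, 2022 + 39 days = July 27, 2022.
Adding 60 calendar days to July 27, 2022 gives September 25, 2022, which is the date termination becomes effective. That falls on a Sunday, so it rolls to the next business day, Monday, September 26, 2022.

September 26, 2022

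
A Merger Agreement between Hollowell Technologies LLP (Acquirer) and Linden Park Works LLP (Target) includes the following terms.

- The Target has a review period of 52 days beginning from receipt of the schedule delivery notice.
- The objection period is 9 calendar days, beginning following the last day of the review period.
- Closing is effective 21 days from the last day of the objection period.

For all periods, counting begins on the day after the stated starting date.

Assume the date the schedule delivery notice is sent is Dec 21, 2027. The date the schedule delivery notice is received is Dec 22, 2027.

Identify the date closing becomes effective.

The last day of the review period: 52 calendar days after Dec 22, 2027 is Feb 12, 2028.
The last day of the objection period: Feb 12, 2028 + 9 days = Feb 21, 2028.
The date closing becomes effective: 21 calendar days after Feb 21, 2028 is Mar 13, 2028.

Mar 13, 2028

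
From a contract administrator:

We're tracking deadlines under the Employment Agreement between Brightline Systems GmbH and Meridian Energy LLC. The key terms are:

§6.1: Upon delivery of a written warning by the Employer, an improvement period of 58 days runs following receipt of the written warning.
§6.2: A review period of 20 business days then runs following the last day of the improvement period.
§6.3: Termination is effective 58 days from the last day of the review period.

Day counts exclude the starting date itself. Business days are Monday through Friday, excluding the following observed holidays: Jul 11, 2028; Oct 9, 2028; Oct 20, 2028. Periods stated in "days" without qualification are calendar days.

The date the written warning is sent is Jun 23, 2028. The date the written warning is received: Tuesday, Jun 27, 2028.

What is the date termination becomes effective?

The last day of the improvement period: Jun 27, 2028 + 58 days = Aug 24, 2028.
From Thursday, Aug 24, 2028, 20 business days (Aug 25, Aug 28, Aug 29, Aug 30, …, Sep 19, Sep 20, Sep 21, skipping weekends) brings us to Thursday, Sep 21, 2028, which is the last day of the review period.
The date termination becomes effective: Sep 21, 2028 + 58 days = Nov 18, 2028.

Nov 18, 2028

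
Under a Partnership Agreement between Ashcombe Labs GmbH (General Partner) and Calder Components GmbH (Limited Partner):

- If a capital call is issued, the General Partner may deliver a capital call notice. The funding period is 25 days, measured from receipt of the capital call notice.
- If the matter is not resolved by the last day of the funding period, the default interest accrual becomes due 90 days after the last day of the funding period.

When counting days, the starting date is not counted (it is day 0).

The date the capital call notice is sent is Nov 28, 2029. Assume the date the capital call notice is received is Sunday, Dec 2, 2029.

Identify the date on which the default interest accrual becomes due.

Mar 27, 2030

Adding 25 calendar days to Dec 2, 2029 gives Dec 27, 2029, which is the last day of the funding period.
Adding 90 calendar days to Dec 27, 2029 gives Mar 27, 2030, which is the date on which the default interest accrual becomes due.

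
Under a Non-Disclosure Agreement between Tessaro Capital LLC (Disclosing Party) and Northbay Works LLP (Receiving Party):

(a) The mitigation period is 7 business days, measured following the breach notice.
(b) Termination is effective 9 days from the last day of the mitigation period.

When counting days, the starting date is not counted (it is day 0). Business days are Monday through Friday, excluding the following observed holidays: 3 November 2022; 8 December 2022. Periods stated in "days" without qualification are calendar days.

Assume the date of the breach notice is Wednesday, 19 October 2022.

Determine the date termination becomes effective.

The last day of the mitigation period: counting 7 business days from Wednesday, 19 October 2022 (Oct 20, Oct 21, Oct 24, Oct 25, Oct 26, Oct 27, Oct 28, skipping weekends) reaches Friday, 28 October 2022.
The date termination becomes effective: 28 October 2022 + 9 days = 6 November 2022.

6 November 2022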